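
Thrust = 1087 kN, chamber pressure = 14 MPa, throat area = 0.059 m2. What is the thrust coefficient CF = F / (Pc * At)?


CF = 1087000 / (14e6 * 0.059) = 1.32

1.32


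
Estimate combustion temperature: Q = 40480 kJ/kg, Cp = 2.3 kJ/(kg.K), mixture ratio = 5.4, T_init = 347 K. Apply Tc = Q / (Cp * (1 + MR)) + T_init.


Tc = 40480 / (2.3 * (1 + 5.4)) + 347 = 3097 K

3097 K


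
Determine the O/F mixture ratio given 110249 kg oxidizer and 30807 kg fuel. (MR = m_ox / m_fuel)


MR = 110249 / 30807 = 3.58

3.58


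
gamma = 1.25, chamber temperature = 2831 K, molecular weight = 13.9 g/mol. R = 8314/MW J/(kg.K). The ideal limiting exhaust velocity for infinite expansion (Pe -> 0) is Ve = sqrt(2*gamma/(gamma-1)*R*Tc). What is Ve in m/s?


R = 8314 / 13.9 = 598.13 J/(kg.K)
Ve = sqrt(2 * 1.25 / (1.25 - 1) * 598.13 * 2831) = 4115 m/s

4115 m/s


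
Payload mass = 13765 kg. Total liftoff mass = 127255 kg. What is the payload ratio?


PR = 13765 / 127255 = 0.1082

0.1082


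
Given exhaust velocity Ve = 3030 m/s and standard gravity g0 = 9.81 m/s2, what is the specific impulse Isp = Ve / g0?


Isp = Ve / g0 = 3030 / 9.81 = 308.9 s

308.9 s


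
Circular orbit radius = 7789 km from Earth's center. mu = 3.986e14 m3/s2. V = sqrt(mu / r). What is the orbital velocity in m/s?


V = sqrt(3.986e14 / 7789000) = 7154 m/s

7154 m/s


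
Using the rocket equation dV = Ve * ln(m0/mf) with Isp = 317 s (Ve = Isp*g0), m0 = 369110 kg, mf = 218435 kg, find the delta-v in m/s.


Ve = 317 * 9.81 = 3109.77 m/s
dV = 3109.77 * ln(369110/218435) = 1631 m/s

1631 m/s


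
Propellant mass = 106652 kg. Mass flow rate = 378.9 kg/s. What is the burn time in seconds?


tb = 106652 / 378.9 = 281.5 s

281.5 s


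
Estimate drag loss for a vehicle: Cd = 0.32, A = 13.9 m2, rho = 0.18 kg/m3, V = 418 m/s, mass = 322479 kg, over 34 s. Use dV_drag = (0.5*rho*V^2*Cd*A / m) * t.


D = 0.5 * 0.18 * 418^2 * 0.32 * 13.9 = 69945.51 N
a = 69945.51 / 322479 = 0.2169 m/s2
dV = 0.2169 * 34 = 7.4 m/s

7.4 m/s


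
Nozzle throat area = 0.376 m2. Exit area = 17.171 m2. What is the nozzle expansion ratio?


AR = 17.171 / 0.376 = 45.7

45.7


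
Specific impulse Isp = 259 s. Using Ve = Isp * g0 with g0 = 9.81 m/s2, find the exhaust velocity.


Ve = Isp * g0 = 259 * 9.81 = 2540.8 m/s

2540.8 m/s


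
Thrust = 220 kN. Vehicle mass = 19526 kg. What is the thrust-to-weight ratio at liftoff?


TWR = 220000 / (19526 * 9.81) = 1.15

1.15


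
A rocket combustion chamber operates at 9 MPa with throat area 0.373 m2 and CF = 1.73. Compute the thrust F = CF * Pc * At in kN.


F = 1.73 * 9e6 * 0.373 = 5.8076e+06 N = 5807.6 kN

5807.6 kN


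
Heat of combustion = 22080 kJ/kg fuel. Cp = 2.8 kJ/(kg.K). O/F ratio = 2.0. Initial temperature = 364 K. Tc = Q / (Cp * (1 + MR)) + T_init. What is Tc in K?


Tc = 22080 / (2.8 * (1 + 2.0)) + 364 = 2993 K

2993 K


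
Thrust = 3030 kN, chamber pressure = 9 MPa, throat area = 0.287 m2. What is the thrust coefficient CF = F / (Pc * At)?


CF = 3030000 / (9e6 * 0.287) = 1.17

1.17


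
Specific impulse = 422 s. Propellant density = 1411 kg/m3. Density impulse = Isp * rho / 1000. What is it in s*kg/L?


rho*Isp = 422 * 1411 / 1000 = 595 s*kg/L

595 s*kg/L


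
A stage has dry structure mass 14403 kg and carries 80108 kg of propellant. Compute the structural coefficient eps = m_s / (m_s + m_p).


eps = 14403 / (14403 + 80108) = 0.1524

0.1524


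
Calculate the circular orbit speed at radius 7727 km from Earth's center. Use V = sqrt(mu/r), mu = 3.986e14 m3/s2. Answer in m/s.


V = sqrt(3.986e14 / 7727000) = 7182 m/s

7182 m/s


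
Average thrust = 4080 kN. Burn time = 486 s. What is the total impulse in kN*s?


It = 4080 * 486 = 1982880 kN*s

1982880 kN*s


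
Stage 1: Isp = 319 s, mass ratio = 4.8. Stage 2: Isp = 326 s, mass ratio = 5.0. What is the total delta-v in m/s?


dV1 = 319 * 9.81 * ln(4.8) = 4908.8 m/s
dV2 = 326 * 9.81 * ln(5.0) = 5147.1 m/s
Total dV = 4908.8 + 5147.1 = 10055.9 m/s ~ 10056 m/s

10056 m/s


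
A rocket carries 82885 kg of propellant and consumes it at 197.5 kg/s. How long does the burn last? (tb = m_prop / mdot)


tb = 82885 / 197.5 = 419.7 s

419.7 s


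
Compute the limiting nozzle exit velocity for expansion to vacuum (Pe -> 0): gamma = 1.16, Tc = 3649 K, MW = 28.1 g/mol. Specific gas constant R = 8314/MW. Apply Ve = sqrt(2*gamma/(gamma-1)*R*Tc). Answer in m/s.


R = 8314 / 28.1 = 295.87 J/(kg.K)
Ve = sqrt(2 * 1.16 / (1.16 - 1) * 295.87 * 3649) = 3957 m/s

3957 m/s


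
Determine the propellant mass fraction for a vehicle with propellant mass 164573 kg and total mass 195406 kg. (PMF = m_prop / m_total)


PMF = 164573 / 195406 = 0.842

0.842


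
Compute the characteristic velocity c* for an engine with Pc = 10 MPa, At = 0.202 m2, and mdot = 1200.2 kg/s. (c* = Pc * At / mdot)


c* = 10e6 * 0.202 / 1200.2 = 1683 m/s

1683 m/s


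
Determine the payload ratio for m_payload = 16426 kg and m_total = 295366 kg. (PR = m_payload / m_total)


PR = 16426 / 295366 = 0.0556

0.0556


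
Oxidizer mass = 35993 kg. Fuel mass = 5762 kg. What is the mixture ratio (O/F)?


MR = 35993 / 5762 = 6.25

6.25


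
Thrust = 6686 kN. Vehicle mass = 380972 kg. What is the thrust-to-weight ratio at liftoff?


TWR = 6686000 / (380972 * 9.81) = 1.79

1.79


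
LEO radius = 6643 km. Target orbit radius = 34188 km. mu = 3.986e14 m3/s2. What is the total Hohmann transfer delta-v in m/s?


V1 = sqrt(mu/r1) = 7746.16 m/s
dV1 = V1*(sqrt(2*r2/(r1+r2)) - 1) = 2277.89 m/s
V2 = sqrt(mu/r2) = 3414.54 m/s
dV2 = V2*(1 - sqrt(2*r1/(r1+r2))) = 1466.78 m/s
Total dV = 3745 m/s

3745 m/s


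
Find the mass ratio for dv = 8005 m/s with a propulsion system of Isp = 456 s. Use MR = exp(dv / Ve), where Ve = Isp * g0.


Ve = 456 * 9.81 = 4473.36 m/s
MR = exp(8005 / 4473.36) = 5.986

5.986


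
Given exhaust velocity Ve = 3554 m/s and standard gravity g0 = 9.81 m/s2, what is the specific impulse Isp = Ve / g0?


Isp = Ve / g0 = 3554 / 9.81 = 362.3 s

362.3 s


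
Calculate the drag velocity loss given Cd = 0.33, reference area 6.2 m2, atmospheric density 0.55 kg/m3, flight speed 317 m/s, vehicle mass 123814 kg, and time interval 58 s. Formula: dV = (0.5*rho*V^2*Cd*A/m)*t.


D = 0.5 * 0.55 * 317^2 * 0.33 * 6.2 = 56540.14 N
a = 56540.14 / 123814 = 0.4567 m/s2
dV = 0.4567 * 58 = 26.5 m/s

26.5 m/s


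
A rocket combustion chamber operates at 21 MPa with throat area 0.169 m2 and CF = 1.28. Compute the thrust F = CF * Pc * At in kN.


F = 1.28 * 21e6 * 0.169 = 4.5427e+06 N = 4542.7 kN

4542.7 kN


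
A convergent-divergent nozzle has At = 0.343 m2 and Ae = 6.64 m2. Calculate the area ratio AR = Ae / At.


AR = 6.64 / 0.343 = 19.4

19.4


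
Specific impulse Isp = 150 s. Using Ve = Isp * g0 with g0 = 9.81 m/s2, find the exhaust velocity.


Ve = Isp * g0 = 150 * 9.81 = 1471.5 m/s

1471.5 m/s


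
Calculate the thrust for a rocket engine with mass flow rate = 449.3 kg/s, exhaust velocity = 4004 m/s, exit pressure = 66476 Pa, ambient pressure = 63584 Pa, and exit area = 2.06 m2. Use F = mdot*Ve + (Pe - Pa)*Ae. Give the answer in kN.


F = 449.3 * 4004 + (66476 - 63584) * 2.06 = 1.8050e+06 N = 1805.0 kN

1805.0 kN


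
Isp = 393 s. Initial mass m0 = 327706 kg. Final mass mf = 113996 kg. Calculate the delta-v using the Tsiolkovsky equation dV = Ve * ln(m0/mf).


Ve = 393 * 9.81 = 3855.33 m/s
dV = 3855.33 * ln(327706/113996) = 4071 m/s

4071 m/s


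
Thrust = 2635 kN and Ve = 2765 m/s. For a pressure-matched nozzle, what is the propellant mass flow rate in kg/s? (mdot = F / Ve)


mdot = F / Ve = 2635000 / 2765 = 953.0 kg/s

953.0 kg/s


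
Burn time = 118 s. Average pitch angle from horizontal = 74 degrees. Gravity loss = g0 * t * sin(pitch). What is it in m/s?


GL = 9.81 * 118 * sin(74 deg) = 1113 m/s

1113 m/s


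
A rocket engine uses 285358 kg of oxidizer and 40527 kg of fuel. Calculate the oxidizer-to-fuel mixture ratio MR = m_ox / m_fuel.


MR = 285358 / 40527 = 7.04

7.04


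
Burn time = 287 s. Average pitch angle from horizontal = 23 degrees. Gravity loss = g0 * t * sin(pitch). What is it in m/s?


GL = 9.81 * 287 * sin(23 deg) = 1100 m/s

1100 m/s


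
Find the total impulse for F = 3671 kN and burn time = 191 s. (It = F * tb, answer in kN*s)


It = 3671 * 191 = 701161 kN*s

701161 kN*s


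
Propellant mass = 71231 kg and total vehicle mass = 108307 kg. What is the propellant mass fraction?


PMF = 71231 / 108307 = 0.658

0.658


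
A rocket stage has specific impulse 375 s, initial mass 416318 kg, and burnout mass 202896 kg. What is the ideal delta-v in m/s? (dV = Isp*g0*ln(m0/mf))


Ve = 375 * 9.81 = 3678.75 m/s
dV = 3678.75 * ln(416318/202896) = 2644 m/s

2644 m/s


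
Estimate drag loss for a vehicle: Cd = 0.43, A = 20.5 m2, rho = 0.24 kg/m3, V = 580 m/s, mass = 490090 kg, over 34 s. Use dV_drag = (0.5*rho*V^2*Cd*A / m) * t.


D = 0.5 * 0.24 * 580^2 * 0.43 * 20.5 = 355843.92 N
a = 355843.92 / 490090 = 0.7261 m/s2
dV = 0.7261 * 34 = 24.7 m/s

24.7 m/s


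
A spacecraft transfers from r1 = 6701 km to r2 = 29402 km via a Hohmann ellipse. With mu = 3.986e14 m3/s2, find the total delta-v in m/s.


V1 = sqrt(mu/r1) = 7712.57 m/s
dV1 = V1*(sqrt(2*r2/(r1+r2)) - 1) = 2130.51 m/s
V2 = sqrt(mu/r2) = 3681.97 m/s
dV2 = V2*(1 - sqrt(2*r1/(r1+r2))) = 1438.64 m/s
Total dV = 3569 m/s

3569 m/s


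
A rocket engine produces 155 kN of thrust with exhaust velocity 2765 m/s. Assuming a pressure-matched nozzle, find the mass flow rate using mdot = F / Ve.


mdot = F / Ve = 155000 / 2765 = 56.1 kg/s

56.1 kg/s


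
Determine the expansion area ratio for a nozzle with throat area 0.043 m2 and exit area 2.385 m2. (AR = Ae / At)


AR = 2.385 / 0.043 = 55.5

55.5


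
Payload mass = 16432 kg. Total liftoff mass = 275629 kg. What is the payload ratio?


PR = 16432 / 275629 = 0.0596

0.0596


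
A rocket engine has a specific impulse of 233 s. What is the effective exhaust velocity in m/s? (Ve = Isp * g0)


Ve = Isp * g0 = 233 * 9.81 = 2285.7 m/s

2285.7 m/s


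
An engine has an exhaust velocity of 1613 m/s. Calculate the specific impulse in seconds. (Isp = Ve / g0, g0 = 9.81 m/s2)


Isp = Ve / g0 = 1613 / 9.81 = 164.4 s

164.4 s


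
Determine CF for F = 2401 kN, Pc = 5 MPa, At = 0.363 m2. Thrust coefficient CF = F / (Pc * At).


CF = 2401000 / (5e6 * 0.363) = 1.32

1.32


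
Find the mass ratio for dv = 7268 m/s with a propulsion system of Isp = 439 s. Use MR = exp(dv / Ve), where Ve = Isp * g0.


Ve = 439 * 9.81 = 4306.59 m/s
MR = exp(7268 / 4306.59) = 5.407

5.407


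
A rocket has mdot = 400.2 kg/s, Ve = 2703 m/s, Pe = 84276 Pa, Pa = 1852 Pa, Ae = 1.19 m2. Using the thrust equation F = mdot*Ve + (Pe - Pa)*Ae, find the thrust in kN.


F = 400.2 * 2703 + (84276 - 1852) * 1.19 = 1.1798e+06 N = 1179.8 kN

1179.8 kN


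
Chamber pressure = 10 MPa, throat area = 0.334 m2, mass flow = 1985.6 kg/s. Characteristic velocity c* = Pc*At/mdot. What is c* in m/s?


c* = 10e6 * 0.334 / 1985.6 = 1682 m/s

1682 m/s


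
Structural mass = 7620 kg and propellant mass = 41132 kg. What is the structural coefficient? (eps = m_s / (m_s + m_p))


eps = 7620 / (7620 + 41132) = 0.1563

0.1563


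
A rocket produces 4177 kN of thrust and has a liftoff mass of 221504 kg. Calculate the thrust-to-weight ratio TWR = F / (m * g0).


TWR = 4177000 / (221504 * 9.81) = 1.92

1.92


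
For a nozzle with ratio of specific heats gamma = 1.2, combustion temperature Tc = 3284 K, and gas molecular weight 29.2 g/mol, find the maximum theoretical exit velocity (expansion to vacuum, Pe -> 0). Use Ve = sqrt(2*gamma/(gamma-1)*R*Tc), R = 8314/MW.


R = 8314 / 29.2 = 284.73 J/(kg.K)
Ve = sqrt(2 * 1.2 / (1.2 - 1) * 284.73 * 3284) = 3350 m/s

3350 m/s


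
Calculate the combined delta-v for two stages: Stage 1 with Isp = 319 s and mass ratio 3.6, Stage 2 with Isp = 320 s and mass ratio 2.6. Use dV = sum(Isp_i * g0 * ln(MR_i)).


dV1 = 319 * 9.81 * ln(3.6) = 4008.5 m/s
dV2 = 320 * 9.81 * ln(2.6) = 2999.5 m/s
Total dV = 4008.5 + 2999.5 = 7008.0 m/s ~ 7008 m/s

7008 m/s


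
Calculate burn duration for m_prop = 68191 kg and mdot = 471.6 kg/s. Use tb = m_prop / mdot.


tb = 68191 / 471.6 = 144.6 s

144.6 s


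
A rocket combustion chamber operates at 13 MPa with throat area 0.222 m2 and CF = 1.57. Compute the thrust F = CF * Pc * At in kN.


F = 1.57 * 13e6 * 0.222 = 4.5310e+06 N = 4531.0 kN

4531.0 kN


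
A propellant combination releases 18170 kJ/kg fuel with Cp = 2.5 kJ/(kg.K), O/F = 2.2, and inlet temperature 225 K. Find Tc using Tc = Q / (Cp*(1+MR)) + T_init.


Tc = 18170 / (2.5 * (1 + 2.2)) + 225 = 2496 K

2496 K


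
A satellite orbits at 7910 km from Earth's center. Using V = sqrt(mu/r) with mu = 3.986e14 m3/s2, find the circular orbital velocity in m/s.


V = sqrt(3.986e14 / 7910000) = 7099 m/s

7099 m/s


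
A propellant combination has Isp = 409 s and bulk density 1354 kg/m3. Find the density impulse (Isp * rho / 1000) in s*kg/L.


rho*Isp = 409 * 1354 / 1000 = 554 s*kg/L

554 s*kg/L


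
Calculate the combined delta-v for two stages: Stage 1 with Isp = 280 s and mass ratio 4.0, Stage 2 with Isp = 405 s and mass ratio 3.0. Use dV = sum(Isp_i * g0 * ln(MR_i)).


dV1 = 280 * 9.81 * ln(4.0) = 3807.9 m/s
dV2 = 405 * 9.81 * ln(3.0) = 4364.8 m/s
Total dV = 3807.9 + 4364.8 = 8172.7 m/s ~ 8173 m/s

8173 m/s


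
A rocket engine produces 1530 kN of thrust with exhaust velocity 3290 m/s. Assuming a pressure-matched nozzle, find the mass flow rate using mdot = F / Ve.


mdot = F / Ve = 1530000 / 3290 = 465.0 kg/s

465.0 kg/s


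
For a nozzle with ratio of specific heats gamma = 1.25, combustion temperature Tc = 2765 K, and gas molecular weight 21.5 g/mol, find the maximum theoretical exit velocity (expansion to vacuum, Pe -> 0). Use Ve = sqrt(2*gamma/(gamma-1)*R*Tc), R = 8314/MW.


R = 8314 / 21.5 = 386.7 J/(kg.K)
Ve = sqrt(2 * 1.25 / (1.25 - 1) * 386.7 * 2765) = 3270 m/s

3270 m/s


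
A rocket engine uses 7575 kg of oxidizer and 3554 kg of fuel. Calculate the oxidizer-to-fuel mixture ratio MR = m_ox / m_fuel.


MR = 7575 / 3554 = 2.13

2.13


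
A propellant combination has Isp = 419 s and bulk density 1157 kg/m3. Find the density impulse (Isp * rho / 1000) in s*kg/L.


rho*Isp = 419 * 1157 / 1000 = 485 s*kg/L

485 s*kg/L


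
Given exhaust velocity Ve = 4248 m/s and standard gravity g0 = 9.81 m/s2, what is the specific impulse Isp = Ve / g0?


Isp = Ve / g0 = 4248 / 9.81 = 433.0 s

433.0 s


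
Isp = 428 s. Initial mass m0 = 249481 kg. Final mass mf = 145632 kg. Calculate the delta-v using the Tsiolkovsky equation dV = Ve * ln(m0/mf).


Ve = 428 * 9.81 = 4198.68 m/s
dV = 4198.68 * ln(249481/145632) = 2260 m/s

2260 m/s


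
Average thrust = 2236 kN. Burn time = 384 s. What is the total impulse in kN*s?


It = 2236 * 384 = 858624 kN*s

858624 kN*s


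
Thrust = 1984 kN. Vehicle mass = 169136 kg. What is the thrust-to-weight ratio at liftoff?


TWR = 1984000 / (169136 * 9.81) = 1.2

1.2


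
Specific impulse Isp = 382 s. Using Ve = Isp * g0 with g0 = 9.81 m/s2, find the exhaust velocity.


Ve = Isp * g0 = 382 * 9.81 = 3747.4 m/s

3747.4 m/s


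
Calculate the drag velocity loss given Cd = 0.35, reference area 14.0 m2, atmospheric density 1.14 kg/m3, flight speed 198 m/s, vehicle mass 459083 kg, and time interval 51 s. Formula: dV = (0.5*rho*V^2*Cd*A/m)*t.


D = 0.5 * 1.14 * 198^2 * 0.35 * 14.0 = 109496.77 N
a = 109496.77 / 459083 = 0.2385 m/s2
dV = 0.2385 * 51 = 12.2 m/s

12.2 m/s


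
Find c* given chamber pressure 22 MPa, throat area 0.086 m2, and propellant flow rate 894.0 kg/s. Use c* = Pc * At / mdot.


c* = 22e6 * 0.086 / 894.0 = 2116 m/s

2116 m/s


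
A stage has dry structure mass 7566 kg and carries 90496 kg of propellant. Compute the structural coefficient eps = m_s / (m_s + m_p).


eps = 7566 / (7566 + 90496) = 0.0772

0.0772


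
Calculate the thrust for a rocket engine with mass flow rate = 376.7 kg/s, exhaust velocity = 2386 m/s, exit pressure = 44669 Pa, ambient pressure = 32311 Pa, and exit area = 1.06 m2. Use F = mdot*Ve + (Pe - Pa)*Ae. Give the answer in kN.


F = 376.7 * 2386 + (44669 - 32311) * 1.06 = 911906.0 N = 911.9 kN

911.9 kN


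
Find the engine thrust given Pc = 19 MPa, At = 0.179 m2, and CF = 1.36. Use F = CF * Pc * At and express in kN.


F = 1.36 * 19e6 * 0.179 = 4.6254e+06 N = 4625.4 kN

4625.4 kN


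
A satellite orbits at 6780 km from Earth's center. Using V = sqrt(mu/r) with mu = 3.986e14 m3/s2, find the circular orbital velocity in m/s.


V = sqrt(3.986e14 / 6780000) = 7668 m/s

7668 m/s


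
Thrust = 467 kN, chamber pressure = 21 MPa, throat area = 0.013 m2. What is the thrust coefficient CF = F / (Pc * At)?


CF = 467000 / (21e6 * 0.013) = 1.71

1.71


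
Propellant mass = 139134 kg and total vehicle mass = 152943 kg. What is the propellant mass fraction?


PMF = 139134 / 152943 = 0.91

0.91


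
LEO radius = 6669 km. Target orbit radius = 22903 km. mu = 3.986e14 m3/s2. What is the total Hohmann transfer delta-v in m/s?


V1 = sqrt(mu/r1) = 7731.05 m/s
dV1 = V1*(sqrt(2*r2/(r1+r2)) - 1) = 1890.82 m/s
V2 = sqrt(mu/r2) = 4171.79 m/s
dV2 = V2*(1 - sqrt(2*r1/(r1+r2))) = 1370.05 m/s
Total dV = 3261 m/s

3261 m/s


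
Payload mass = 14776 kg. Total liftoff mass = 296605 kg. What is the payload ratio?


PR = 14776 / 296605 = 0.0498

0.0498


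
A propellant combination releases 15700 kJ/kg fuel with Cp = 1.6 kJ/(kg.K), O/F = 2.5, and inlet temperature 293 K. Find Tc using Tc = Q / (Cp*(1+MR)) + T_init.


Tc = 15700 / (1.6 * (1 + 2.5)) + 293 = 3097 K

3097 K


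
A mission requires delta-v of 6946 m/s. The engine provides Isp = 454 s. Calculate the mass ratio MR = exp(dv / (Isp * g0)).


Ve = 454 * 9.81 = 4453.74 m/s
MR = exp(6946 / 4453.74) = 4.757

4.757


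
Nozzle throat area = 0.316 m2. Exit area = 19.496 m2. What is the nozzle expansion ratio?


AR = 19.496 / 0.316 = 61.7

61.7


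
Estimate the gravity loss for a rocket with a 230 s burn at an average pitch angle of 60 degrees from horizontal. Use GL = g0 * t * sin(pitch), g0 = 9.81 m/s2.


GL = 9.81 * 230 * sin(60 deg) = 1954 m/s

1954 m/s


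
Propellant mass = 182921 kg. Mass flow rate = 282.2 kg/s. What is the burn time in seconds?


tb = 182921 / 282.2 = 648.2 s

648.2 s


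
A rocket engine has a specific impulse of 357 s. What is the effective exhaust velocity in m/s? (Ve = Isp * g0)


Ve = Isp * g0 = 357 * 9.81 = 3502.2 m/s

3502.2 m/s


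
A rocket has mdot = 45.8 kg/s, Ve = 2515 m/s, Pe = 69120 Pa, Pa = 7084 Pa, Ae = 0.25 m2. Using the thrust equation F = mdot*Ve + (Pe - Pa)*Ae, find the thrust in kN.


F = 45.8 * 2515 + (69120 - 7084) * 0.25 = 130696.0 N = 130.7 kN

130.7 kN


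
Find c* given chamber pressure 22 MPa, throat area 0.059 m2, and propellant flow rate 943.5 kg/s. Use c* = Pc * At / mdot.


c* = 22e6 * 0.059 / 943.5 = 1376 m/s

1376 m/s


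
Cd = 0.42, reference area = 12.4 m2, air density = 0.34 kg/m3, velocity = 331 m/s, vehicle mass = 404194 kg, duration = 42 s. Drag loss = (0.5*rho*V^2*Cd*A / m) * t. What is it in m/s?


D = 0.5 * 0.34 * 331^2 * 0.42 * 12.4 = 97000.93 N
a = 97000.93 / 404194 = 0.24 m/s2
dV = 0.24 * 42 = 10.1 m/s

10.1 m/s


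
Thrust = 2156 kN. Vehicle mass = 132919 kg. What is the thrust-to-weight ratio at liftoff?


TWR = 2156000 / (132919 * 9.81) = 1.65

1.65


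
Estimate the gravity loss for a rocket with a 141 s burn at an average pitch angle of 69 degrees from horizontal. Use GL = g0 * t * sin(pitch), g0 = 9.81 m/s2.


GL = 9.81 * 141 * sin(69 deg) = 1291 m/s

1291 m/s


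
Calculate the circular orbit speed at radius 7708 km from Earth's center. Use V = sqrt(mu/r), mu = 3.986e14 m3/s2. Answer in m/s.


V = sqrt(3.986e14 / 7708000) = 7191 m/s

7191 m/s


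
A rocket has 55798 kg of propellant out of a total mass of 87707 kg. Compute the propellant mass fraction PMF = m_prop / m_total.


PMF = 55798 / 87707 = 0.636

0.636


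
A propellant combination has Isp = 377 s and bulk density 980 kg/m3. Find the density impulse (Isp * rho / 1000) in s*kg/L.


rho*Isp = 377 * 980 / 1000 = 369 s*kg/L

369 s*kg/L


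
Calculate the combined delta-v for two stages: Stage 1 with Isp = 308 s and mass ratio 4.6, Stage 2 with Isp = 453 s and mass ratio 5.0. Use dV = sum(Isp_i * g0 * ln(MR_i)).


dV1 = 308 * 9.81 * ln(4.6) = 4610.9 m/s
dV2 = 453 * 9.81 * ln(5.0) = 7152.2 m/s
Total dV = 4610.9 + 7152.2 = 11763.1 m/s ~ 11763 m/s

11763 m/s


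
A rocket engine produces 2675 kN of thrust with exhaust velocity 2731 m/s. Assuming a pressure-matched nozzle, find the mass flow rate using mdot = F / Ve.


mdot = F / Ve = 2675000 / 2731 = 979.5 kg/s

979.5 kg/s


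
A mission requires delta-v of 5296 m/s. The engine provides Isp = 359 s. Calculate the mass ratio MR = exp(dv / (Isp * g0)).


Ve = 359 * 9.81 = 3521.79 m/s
MR = exp(5296 / 3521.79) = 4.499

4.499


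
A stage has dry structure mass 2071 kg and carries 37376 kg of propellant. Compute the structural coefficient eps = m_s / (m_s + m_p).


eps = 2071 / (2071 + 37376) = 0.0525

0.0525


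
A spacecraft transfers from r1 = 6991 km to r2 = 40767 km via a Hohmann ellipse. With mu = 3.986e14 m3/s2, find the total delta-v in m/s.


V1 = sqrt(mu/r1) = 7550.9 m/s
dV1 = V1*(sqrt(2*r2/(r1+r2)) - 1) = 2315.19 m/s
V2 = sqrt(mu/r2) = 3126.9 m/s
dV2 = V2*(1 - sqrt(2*r1/(r1+r2))) = 1435.0 m/s
Total dV = 3750 m/s

3750 m/s


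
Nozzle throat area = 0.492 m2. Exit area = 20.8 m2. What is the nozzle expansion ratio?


AR = 20.8 / 0.492 = 42.3

42.3


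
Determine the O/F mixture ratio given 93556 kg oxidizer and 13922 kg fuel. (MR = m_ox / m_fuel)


MR = 93556 / 13922 = 6.72

6.72


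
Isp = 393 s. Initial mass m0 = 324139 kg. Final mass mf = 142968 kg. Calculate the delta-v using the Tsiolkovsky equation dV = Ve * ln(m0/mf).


Ve = 393 * 9.81 = 3855.33 m/s
dV = 3855.33 * ln(324139/142968) = 3156 m/s

3156 m/s


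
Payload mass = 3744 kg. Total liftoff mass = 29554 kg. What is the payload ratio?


PR = 3744 / 29554 = 0.1267

0.1267


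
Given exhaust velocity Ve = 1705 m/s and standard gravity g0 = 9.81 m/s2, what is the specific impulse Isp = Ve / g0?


Isp = Ve / g0 = 1705 / 9.81 = 173.8 s

173.8 s


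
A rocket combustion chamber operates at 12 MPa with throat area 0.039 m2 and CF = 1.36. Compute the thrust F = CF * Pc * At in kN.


F = 1.36 * 12e6 * 0.039 = 636480.0 N = 636.5 kN

636.5 kN


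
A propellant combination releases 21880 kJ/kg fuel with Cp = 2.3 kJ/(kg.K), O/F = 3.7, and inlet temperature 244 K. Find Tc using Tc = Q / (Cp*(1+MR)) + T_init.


Tc = 21880 / (2.3 * (1 + 3.7)) + 244 = 2268 K

2268 K


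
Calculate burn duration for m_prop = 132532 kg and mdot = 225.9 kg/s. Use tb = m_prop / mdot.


tb = 132532 / 225.9 = 586.7 s

586.7 s


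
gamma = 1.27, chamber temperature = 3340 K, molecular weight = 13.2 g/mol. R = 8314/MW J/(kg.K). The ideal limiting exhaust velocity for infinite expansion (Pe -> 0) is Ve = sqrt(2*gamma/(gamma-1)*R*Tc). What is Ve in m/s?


R = 8314 / 13.2 = 629.85 J/(kg.K)
Ve = sqrt(2 * 1.27 / (1.27 - 1) * 629.85 * 3340) = 4449 m/s

4449 m/s


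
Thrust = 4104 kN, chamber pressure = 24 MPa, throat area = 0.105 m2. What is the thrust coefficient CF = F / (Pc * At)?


CF = 4104000 / (24e6 * 0.105) = 1.63

1.63


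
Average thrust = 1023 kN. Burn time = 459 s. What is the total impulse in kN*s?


It = 1023 * 459 = 469557 kN*s

469557 kN*s


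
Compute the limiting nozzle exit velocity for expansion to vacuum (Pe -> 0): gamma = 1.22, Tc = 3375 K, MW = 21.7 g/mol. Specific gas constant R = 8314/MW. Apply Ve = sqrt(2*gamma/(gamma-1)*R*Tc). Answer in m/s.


R = 8314 / 21.7 = 383.13 J/(kg.K)
Ve = sqrt(2 * 1.22 / (1.22 - 1) * 383.13 * 3375) = 3787 m/s

3787 m/s


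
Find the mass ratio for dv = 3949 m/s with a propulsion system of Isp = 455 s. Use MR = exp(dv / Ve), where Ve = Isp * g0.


Ve = 455 * 9.81 = 4463.55 m/s
MR = exp(3949 / 4463.55) = 2.422

2.422


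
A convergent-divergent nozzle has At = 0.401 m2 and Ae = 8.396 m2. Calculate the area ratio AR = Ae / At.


AR = 8.396 / 0.401 = 20.9

20.9


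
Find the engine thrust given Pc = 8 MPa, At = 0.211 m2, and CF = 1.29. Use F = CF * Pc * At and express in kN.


F = 1.29 * 8e6 * 0.211 = 2.1775e+06 N = 2177.5 kN

2177.5 kN


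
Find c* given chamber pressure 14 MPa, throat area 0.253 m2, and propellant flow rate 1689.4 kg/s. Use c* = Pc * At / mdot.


c* = 14e6 * 0.253 / 1689.4 = 2097 m/s

2097 m/s


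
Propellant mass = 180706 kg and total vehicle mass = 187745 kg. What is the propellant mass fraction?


PMF = 180706 / 187745 = 0.963

0.963


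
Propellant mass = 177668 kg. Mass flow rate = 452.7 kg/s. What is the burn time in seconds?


tb = 177668 / 452.7 = 392.5 s

392.5 s


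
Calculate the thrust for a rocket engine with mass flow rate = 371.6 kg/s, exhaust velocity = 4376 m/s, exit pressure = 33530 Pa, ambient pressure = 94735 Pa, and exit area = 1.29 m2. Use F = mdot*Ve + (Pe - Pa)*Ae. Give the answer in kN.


F = 371.6 * 4376 + (33530 - 94735) * 1.29 = 1.5472e+06 N = 1547.2 kN

1547.2 kN


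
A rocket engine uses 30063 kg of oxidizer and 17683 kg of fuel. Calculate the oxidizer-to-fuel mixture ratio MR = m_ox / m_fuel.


MR = 30063 / 17683 = 1.7

1.7


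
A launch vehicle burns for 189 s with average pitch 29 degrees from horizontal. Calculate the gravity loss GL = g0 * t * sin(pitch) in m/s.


GL = 9.81 * 189 * sin(29 deg) = 899 m/s

899 m/s


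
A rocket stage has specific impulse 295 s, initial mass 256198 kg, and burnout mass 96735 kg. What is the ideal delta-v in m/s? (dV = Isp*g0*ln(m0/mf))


Ve = 295 * 9.81 = 2893.95 m/s
dV = 2893.95 * ln(256198/96735) = 2819 m/s

2819 m/s


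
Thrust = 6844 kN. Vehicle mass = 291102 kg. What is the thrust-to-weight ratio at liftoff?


TWR = 6844000 / (291102 * 9.81) = 2.4

2.4


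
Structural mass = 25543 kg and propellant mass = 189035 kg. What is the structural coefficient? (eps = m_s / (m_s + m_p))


eps = 25543 / (25543 + 189035) = 0.119

0.119


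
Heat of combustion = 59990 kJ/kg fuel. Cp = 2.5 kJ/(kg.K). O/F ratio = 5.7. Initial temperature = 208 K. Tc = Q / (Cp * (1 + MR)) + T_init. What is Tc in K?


Tc = 59990 / (2.5 * (1 + 5.7)) + 208 = 3789 K

3789 K


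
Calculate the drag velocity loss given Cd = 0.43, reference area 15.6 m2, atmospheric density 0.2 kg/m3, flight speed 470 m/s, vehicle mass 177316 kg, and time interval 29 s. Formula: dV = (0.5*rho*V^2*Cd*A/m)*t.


D = 0.5 * 0.2 * 470^2 * 0.43 * 15.6 = 148179.72 N
a = 148179.72 / 177316 = 0.8357 m/s2
dV = 0.8357 * 29 = 24.2 m/s

24.2 m/s


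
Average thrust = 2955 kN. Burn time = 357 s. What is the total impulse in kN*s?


It = 2955 * 357 = 1054935 kN*s

1054935 kN*s


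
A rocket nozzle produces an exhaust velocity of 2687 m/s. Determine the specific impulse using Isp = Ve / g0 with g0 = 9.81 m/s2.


Isp = Ve / g0 = 2687 / 9.81 = 273.9 s

273.9 s


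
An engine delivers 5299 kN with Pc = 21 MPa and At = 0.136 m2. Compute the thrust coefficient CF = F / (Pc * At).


CF = 5299000 / (21e6 * 0.136) = 1.86

1.86


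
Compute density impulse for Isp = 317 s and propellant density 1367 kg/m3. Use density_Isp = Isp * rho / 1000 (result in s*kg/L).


rho*Isp = 317 * 1367 / 1000 = 433 s*kg/L

433 s*kg/L


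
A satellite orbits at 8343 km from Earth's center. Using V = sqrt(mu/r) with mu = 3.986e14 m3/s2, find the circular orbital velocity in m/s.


V = sqrt(3.986e14 / 8343000) = 6912 m/s

6912 m/s


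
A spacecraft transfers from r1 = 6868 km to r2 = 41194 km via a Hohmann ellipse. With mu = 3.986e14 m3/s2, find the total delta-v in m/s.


V1 = sqrt(mu/r1) = 7618.22 m/s
dV1 = V1*(sqrt(2*r2/(r1+r2)) - 1) = 2356.13 m/s
V2 = sqrt(mu/r2) = 3110.65 m/s
dV2 = V2*(1 - sqrt(2*r1/(r1+r2))) = 1447.7 m/s
Total dV = 3804 m/s

3804 m/s


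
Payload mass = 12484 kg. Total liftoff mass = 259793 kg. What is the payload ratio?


PR = 12484 / 259793 = 0.0481

0.0481


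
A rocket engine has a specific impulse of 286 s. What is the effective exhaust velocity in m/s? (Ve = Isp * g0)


Ve = Isp * g0 = 286 * 9.81 = 2805.7 m/s

2805.7 m/s


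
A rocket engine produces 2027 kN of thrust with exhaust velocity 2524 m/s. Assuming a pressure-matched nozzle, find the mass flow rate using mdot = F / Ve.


mdot = F / Ve = 2027000 / 2524 = 803.1 kg/s

803.1 kg/s


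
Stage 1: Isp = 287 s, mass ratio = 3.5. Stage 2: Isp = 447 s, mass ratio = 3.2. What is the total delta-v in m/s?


dV1 = 287 * 9.81 * ln(3.5) = 3527.1 m/s
dV2 = 447 * 9.81 * ln(3.2) = 5100.5 m/s
Total dV = 3527.1 + 5100.5 = 8627.6 m/s ~ 8628 m/s

8628 m/s


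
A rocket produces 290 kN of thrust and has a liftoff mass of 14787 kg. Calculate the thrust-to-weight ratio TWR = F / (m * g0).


TWR = 290000 / (14787 * 9.81) = 2.0

2.0


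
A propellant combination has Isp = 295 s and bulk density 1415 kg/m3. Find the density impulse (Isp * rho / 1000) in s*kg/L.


rho*Isp = 295 * 1415 / 1000 = 417 s*kg/L

417 s*kg/L


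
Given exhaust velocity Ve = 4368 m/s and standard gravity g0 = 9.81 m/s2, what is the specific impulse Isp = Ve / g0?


Isp = Ve / g0 = 4368 / 9.81 = 445.3 s

445.3 s


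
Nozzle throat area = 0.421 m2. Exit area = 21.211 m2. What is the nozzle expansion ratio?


AR = 21.211 / 0.421 = 50.4

50.4


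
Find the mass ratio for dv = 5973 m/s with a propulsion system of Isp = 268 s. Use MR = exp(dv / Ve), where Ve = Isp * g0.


Ve = 268 * 9.81 = 2629.08 m/s
MR = exp(5973 / 2629.08) = 9.698

9.698


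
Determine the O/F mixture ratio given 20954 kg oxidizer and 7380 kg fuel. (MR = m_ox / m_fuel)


MR = 20954 / 7380 = 2.84

2.84


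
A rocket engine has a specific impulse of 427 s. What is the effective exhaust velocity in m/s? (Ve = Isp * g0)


Ve = Isp * g0 = 427 * 9.81 = 4188.9 m/s

4188.9 m/s


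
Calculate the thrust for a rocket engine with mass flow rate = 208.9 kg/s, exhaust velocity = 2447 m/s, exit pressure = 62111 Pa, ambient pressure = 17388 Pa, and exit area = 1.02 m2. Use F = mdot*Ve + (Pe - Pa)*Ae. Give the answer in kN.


F = 208.9 * 2447 + (62111 - 17388) * 1.02 = 556796.0 N = 556.8 kN

556.8 kN


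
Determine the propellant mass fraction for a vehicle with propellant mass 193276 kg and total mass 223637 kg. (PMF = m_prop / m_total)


PMF = 193276 / 223637 = 0.864

0.864


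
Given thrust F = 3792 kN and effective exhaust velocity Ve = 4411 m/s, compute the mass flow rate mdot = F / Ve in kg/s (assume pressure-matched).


mdot = F / Ve = 3792000 / 4411 = 859.7 kg/s

859.7 kg/s


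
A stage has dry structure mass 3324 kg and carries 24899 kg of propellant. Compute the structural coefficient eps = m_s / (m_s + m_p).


eps = 3324 / (3324 + 24899) = 0.1178

0.1178


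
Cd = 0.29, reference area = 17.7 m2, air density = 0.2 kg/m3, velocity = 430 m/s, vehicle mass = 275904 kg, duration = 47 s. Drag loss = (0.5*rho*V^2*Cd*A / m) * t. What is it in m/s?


D = 0.5 * 0.2 * 430^2 * 0.29 * 17.7 = 94909.17 N
a = 94909.17 / 275904 = 0.344 m/s2
dV = 0.344 * 47 = 16.2 m/s

16.2 m/s


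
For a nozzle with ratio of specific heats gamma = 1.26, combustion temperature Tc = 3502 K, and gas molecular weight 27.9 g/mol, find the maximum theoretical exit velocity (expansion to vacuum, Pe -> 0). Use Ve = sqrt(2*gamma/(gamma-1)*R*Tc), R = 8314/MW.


R = 8314 / 27.9 = 297.99 J/(kg.K)
Ve = sqrt(2 * 1.26 / (1.26 - 1) * 297.99 * 3502) = 3180 m/s

3180 m/s


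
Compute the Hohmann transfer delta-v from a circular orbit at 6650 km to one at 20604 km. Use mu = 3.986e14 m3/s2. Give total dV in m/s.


V1 = sqrt(mu/r1) = 7742.08 m/s
dV1 = V1*(sqrt(2*r2/(r1+r2)) - 1) = 1777.84 m/s
V2 = sqrt(mu/r2) = 4398.38 m/s
dV2 = V2*(1 - sqrt(2*r1/(r1+r2))) = 1325.8 m/s
Total dV = 3104 m/s

3104 m/s


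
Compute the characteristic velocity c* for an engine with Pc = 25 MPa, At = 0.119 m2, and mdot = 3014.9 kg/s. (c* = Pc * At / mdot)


c* = 25e6 * 0.119 / 3014.9 = 987 m/s

987 m/s


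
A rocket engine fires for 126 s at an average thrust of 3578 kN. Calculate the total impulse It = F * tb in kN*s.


It = 3578 * 126 = 450828 kN*s

450828 kN*s


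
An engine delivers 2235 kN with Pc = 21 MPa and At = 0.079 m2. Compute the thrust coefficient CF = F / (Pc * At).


CF = 2235000 / (21e6 * 0.079) = 1.35

1.35


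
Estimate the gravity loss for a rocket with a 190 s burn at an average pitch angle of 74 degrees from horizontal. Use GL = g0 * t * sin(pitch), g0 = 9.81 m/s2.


GL = 9.81 * 190 * sin(74 deg) = 1792 m/s

1792 m/s


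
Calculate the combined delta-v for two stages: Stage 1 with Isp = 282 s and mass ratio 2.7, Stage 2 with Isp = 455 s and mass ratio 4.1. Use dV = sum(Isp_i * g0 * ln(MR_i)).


dV1 = 282 * 9.81 * ln(2.7) = 2747.8 m/s
dV2 = 455 * 9.81 * ln(4.1) = 6298.0 m/s
Total dV = 2747.8 + 6298.0 = 9045.8 m/s ~ 9046 m/s

9046 m/s


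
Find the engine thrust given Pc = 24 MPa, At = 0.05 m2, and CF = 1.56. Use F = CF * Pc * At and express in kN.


F = 1.56 * 24e6 * 0.05 = 1.8720e+06 N = 1872.0 kN

1872.0 kN


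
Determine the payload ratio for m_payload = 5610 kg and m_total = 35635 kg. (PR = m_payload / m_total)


PR = 5610 / 35635 = 0.1574

0.1574


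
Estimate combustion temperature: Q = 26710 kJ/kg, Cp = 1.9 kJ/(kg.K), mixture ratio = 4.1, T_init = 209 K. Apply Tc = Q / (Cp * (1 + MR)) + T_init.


Tc = 26710 / (1.9 * (1 + 4.1)) + 209 = 2965 K

2965 K


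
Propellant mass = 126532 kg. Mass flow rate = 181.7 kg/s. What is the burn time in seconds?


tb = 126532 / 181.7 = 696.4 s

696.4 s


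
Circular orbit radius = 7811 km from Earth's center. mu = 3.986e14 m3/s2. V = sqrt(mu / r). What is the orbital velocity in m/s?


V = sqrt(3.986e14 / 7811000) = 7144 m/s

7144 m/s


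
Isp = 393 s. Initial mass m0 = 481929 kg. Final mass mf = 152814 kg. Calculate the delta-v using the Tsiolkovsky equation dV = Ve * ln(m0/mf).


Ve = 393 * 9.81 = 3855.33 m/s
dV = 3855.33 * ln(481929/152814) = 4428 m/s

4428 m/s


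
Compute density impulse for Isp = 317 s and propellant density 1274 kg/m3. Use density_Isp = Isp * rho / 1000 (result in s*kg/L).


rho*Isp = 317 * 1274 / 1000 = 404 s*kg/L

404 s*kg/L


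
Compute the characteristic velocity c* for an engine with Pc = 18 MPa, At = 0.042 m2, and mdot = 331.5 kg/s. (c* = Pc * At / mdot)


c* = 18e6 * 0.042 / 331.5 = 2281 m/s

2281 m/s


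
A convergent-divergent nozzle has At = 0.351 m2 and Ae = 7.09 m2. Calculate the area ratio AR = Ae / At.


AR = 7.09 / 0.351 = 20.2

20.2


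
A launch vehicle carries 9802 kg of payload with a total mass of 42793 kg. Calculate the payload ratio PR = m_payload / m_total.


PR = 9802 / 42793 = 0.2291

0.2291


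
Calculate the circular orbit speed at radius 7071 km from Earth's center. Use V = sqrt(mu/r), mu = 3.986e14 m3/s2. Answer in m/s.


V = sqrt(3.986e14 / 7071000) = 7508 m/s

7508 m/s


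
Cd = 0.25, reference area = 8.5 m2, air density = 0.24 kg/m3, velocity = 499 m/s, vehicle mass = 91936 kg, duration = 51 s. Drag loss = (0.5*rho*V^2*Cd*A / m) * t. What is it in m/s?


D = 0.5 * 0.24 * 499^2 * 0.25 * 8.5 = 63495.25 N
a = 63495.25 / 91936 = 0.6906 m/s2
dV = 0.6906 * 51 = 35.2 m/s

35.2 m/s


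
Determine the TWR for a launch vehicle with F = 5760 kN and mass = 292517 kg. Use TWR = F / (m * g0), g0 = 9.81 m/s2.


TWR = 5760000 / (292517 * 9.81) = 2.01

2.01


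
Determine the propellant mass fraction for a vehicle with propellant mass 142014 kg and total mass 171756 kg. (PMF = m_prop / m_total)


PMF = 142014 / 171756 = 0.827

0.827


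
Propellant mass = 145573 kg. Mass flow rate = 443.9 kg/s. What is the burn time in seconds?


tb = 145573 / 443.9 = 327.9 s

327.9 s


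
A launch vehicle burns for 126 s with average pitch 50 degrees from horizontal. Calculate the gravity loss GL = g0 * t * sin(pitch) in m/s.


GL = 9.81 * 126 * sin(50 deg) = 947 m/s

947 m/s


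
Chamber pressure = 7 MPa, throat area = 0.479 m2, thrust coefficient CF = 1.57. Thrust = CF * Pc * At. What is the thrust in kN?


F = 1.57 * 7e6 * 0.479 = 5.2642e+06 N = 5264.2 kN

5264.2 kN


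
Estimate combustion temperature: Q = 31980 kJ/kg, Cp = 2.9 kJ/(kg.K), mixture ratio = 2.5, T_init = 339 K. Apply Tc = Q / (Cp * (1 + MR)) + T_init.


Tc = 31980 / (2.9 * (1 + 2.5)) + 339 = 3490 K

3490 K


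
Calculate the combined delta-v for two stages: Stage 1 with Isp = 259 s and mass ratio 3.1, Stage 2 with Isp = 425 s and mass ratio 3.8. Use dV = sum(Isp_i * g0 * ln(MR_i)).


dV1 = 259 * 9.81 * ln(3.1) = 2874.7 m/s
dV2 = 425 * 9.81 * ln(3.8) = 5566.0 m/s
Total dV = 2874.7 + 5566.0 = 8440.7 m/s ~ 8441 m/s

8441 m/s


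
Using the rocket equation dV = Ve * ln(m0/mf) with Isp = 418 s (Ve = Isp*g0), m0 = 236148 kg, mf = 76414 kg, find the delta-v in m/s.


Ve = 418 * 9.81 = 4100.58 m/s
dV = 4100.58 * ln(236148/76414) = 4627 m/s

4627 m/s


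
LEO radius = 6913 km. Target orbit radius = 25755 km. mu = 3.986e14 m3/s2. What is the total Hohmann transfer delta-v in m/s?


V1 = sqrt(mu/r1) = 7593.38 m/s
dV1 = V1*(sqrt(2*r2/(r1+r2)) - 1) = 1941.6 m/s
V2 = sqrt(mu/r2) = 3934.03 m/s
dV2 = V2*(1 - sqrt(2*r1/(r1+r2))) = 1374.71 m/s
Total dV = 3316 m/s

3316 m/s


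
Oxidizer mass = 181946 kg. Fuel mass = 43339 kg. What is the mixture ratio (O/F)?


MR = 181946 / 43339 = 4.2

4.2


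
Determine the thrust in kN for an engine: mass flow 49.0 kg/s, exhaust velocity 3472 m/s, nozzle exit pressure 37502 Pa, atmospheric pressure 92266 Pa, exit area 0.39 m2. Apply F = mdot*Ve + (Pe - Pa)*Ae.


F = 49.0 * 3472 + (37502 - 92266) * 0.39 = 148770.0 N = 148.8 kN

148.8 kN


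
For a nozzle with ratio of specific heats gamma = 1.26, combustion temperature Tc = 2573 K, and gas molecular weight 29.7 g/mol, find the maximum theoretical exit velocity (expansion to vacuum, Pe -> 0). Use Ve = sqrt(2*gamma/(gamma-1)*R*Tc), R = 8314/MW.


R = 8314 / 29.7 = 279.93 J/(kg.K)
Ve = sqrt(2 * 1.26 / (1.26 - 1) * 279.93 * 2573) = 2642 m/s

2642 m/s


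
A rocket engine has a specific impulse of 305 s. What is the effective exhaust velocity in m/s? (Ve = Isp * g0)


Ve = Isp * g0 = 305 * 9.81 = 2992.1 m/s

2992.1 m/s


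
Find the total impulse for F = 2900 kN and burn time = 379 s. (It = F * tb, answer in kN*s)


It = 2900 * 379 = 1099100 kN*s

1099100 kN*s


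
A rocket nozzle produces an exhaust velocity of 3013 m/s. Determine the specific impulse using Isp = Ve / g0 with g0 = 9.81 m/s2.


Isp = Ve / g0 = 3013 / 9.81 = 307.1 s

307.1 s


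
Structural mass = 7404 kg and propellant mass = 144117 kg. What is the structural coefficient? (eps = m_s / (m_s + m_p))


eps = 7404 / (7404 + 144117) = 0.0489

0.0489


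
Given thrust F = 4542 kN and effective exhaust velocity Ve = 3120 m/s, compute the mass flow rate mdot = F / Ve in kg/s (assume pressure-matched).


mdot = F / Ve = 4542000 / 3120 = 1455.8 kg/s

1455.8 kg/s


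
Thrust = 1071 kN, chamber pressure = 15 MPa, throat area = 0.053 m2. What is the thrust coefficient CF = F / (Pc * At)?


CF = 1071000 / (15e6 * 0.053) = 1.35

1.35


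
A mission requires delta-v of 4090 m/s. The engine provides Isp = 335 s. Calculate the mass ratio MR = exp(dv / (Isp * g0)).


Ve = 335 * 9.81 = 3286.35 m/s
MR = exp(4090 / 3286.35) = 3.471

3.471
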